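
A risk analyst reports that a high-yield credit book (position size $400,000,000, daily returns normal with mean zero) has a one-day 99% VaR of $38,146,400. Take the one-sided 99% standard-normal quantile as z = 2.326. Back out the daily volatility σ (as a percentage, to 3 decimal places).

4.100%

VaR as a fraction: $38,146,400 / $400,000,000 = 9.537%.
σ = VaR / z = 9.537% / 2.326 = 4.100%.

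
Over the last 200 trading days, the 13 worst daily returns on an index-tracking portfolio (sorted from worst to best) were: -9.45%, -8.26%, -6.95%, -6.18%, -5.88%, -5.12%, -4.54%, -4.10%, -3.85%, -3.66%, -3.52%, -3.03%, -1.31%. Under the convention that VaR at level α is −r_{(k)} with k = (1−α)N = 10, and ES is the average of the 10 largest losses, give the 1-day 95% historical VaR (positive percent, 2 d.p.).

k = 10; the 10th lowest return is -3.66%, so VaR = 3.66%.

3.66%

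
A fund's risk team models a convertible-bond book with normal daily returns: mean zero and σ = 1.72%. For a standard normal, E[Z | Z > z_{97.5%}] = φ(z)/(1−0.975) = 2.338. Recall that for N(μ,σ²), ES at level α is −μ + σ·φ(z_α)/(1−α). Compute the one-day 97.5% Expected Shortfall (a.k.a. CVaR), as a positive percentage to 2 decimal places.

ES = 1.72% × 2.338 = 4.021%.

4.02%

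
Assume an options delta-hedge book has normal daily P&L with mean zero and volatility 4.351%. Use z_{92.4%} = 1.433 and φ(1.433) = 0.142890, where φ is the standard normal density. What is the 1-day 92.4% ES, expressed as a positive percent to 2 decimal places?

Tail multiplier: φ(z)/(1−α) = 0.142890 / 0.076 = 1.880.
ES = 4.351% × 1.880 = 8.180%.

8.18%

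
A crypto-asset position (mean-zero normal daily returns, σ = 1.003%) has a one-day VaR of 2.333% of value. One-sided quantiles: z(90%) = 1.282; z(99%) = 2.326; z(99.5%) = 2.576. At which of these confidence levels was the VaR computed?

99%

Implied z = VaR/σ = 2.333 / 1.003 = 2.326.
This matches z(99%) = 2.326.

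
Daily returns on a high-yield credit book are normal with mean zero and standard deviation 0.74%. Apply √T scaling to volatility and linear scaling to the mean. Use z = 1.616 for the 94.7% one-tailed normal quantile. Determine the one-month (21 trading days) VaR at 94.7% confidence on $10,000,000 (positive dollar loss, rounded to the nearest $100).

σ_{21d} = 0.74% × √21 = 3.391%.
VaR = 1.616 × 3.391% = 5.480%.
On $10,000,000: 0.05480 × $10,000,000 = $548,000.

$548,000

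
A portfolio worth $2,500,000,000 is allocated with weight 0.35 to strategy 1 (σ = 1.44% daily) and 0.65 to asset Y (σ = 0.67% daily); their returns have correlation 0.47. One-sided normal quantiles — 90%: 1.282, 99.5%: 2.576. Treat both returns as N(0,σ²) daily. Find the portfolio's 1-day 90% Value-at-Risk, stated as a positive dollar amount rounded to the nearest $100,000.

σ_p² = 0.35²·1.44² + 0.65²·0.67² + 2·0.47·0.35·0.65·1.44·0.67 = 0.6500 (%²).
σ_p = √0.6500 = 0.806%.
VaR = 1.282 × 0.806% = 1.033%; on $2,500,000,000 that is $25,825,000.

$25,800,000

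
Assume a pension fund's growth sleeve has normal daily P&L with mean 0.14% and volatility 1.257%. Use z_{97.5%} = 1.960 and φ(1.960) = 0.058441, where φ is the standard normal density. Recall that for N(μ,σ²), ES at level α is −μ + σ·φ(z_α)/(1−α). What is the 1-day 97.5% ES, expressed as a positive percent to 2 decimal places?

Tail multiplier: φ(z)/(1−α) = 0.058441 / 0.025 = 2.338.
ES = −(0.14%) + 1.257% × 2.338 = 2.799%.

2.80%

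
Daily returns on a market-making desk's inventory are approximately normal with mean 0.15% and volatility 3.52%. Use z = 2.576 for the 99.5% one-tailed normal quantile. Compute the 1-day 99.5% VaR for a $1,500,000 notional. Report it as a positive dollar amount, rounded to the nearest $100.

VaR = −μ + z·σ = −(0.15%) + 2.576 × 3.52% = 8.918%.
On $1,500,000: 0.08918 × $1,500,000 = $133,770.

$133,800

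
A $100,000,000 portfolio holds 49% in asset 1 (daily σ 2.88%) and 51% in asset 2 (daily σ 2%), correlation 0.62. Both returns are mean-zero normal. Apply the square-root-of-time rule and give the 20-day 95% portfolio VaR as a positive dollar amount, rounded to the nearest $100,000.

$16,100,000

σ_p = √(0.49²·2.88² + 0.51²·2² + 2·0.62·0.49·0.51·2.88·2) = 2.195%.
σ_{20d} = 2.195% × √20 = 9.816%.
z(95%) = 1.645.
VaR = 1.645 × 9.816% = 16.147%; on $100,000,000 that is $16,147,000.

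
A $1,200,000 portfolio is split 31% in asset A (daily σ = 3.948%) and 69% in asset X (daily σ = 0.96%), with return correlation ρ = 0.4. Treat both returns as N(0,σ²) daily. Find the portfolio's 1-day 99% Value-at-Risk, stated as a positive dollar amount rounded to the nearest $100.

$44,900

σ_p² = 0.31²·3.948² + 0.69²·0.96² + 2·0.4·0.31·0.69·3.948·0.96 = 2.5852 (%²).
σ_p = √2.5852 = 1.608%.
At 99%, z = 2.326.
VaR = 2.326 × 1.608% = 3.740%; on $1,200,000 that is $44,880.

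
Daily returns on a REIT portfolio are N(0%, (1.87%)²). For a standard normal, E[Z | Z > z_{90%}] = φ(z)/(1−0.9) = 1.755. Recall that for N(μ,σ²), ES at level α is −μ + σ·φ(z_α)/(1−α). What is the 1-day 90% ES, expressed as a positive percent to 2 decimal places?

ES = 1.87% × 1.755 = 3.282%.

3.28%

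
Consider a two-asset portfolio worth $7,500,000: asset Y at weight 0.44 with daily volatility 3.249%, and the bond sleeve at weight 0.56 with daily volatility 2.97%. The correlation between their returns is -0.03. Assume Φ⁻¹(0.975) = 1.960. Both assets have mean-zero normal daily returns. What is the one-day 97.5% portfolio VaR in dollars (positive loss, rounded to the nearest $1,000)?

σ_p² = 0.44²·3.249² + 0.56²·2.97² + 2·-0.03·0.44·0.56·3.249·2.97 = 4.6672 (%²).
σ_p = √4.6672 = 2.160%.
VaR = 1.960 × 2.160% = 4.234%; on $7,500,000 that is $317,550.

$318,000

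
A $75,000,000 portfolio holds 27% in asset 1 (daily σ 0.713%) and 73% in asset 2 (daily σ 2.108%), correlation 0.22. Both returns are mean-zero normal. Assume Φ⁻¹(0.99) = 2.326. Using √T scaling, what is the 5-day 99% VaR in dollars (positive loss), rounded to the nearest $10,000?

$6,210,000

σ_p = √(0.27²·0.713² + 0.73²·2.108² + 2·0.22·0.27·0.73·0.713·2.108) = 1.592%.
σ_{5d} = 1.592% × √5 = 3.560%.
VaR = 2.326 × 3.560% = 8.281%; on $75,000,000 that is $6,210,750.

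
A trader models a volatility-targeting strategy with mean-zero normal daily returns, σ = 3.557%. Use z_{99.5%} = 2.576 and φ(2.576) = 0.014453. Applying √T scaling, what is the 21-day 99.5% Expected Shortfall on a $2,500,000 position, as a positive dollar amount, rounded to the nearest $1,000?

$1,178,000

σ_{21d} = 3.557% × √21 = 16.300%.
ES multiplier = φ(z)/(1−α) = 0.014453/0.005 = 2.891.
ES = 16.300% × 2.891 = 47.123%; on $2,500,000: $1,178,075.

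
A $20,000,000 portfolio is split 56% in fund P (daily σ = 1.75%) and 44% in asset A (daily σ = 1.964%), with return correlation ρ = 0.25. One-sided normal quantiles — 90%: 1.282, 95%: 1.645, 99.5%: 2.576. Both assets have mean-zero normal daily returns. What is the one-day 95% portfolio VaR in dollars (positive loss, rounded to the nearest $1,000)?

$480,000

σ_p² = 0.56²·1.75² + 0.44²·1.964² + 2·0.25·0.56·0.44·1.75·1.964 = 2.1306 (%²).
σ_p = √2.1306 = 1.460%.
VaR = 1.645 × 1.460% = 2.402%; on $20,000,000 that is $480,400.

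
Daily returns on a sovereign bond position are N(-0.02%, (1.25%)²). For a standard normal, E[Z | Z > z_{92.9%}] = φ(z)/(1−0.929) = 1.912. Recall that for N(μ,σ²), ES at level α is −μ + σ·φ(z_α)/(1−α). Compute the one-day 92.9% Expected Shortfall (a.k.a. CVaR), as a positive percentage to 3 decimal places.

ES = −(-0.02%) + 1.25% × 1.912 = 2.410%.

2.410%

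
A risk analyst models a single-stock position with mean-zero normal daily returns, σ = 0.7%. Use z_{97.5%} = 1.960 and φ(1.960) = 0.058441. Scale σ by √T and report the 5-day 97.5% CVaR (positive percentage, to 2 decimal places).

3.66%

σ_{5d} = 0.7% × √5 = 1.565%.
ES multiplier = φ(z)/(1−α) = 0.058441/0.025 = 2.338.
ES = 1.565% × 2.338 = 3.659%.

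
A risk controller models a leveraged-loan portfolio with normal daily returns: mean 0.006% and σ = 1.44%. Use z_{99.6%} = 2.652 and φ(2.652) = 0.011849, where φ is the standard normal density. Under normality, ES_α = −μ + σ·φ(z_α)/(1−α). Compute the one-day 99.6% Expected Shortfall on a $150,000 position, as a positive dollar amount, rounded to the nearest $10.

$6,390

Tail multiplier: φ(z)/(1−α) = 0.011849 / 0.004 = 2.962.
ES = −(0.006%) + 1.44% × 2.962 = 4.259%.
On $150,000: 0.04259 × $150,000 = $6,388.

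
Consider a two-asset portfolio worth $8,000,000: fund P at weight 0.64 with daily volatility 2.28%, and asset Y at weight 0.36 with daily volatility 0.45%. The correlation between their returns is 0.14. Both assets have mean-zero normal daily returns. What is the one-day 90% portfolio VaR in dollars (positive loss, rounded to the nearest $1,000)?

$153,000

σ_p² = 0.64²·2.28² + 0.36²·0.45² + 2·0.14·0.64·0.36·2.28·0.45 = 2.2217 (%²).
σ_p = √2.2217 = 1.491%.
At 90%, z = 1.282.
VaR = 1.282 × 1.491% = 1.911%; on $8,000,000 that is $152,880.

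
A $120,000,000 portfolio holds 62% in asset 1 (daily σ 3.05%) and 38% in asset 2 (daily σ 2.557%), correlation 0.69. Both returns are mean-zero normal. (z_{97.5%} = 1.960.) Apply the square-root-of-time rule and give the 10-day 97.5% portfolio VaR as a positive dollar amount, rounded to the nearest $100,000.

$19,800,000

σ_p = √(0.62²·3.05² + 0.38²·2.557² + 2·0.69·0.62·0.38·3.05·2.557) = 2.656%.
σ_{10d} = 2.656% × √10 = 8.399%.
VaR = 1.960 × 8.399% = 16.462%; on $120,000,000 that is $19,754,400.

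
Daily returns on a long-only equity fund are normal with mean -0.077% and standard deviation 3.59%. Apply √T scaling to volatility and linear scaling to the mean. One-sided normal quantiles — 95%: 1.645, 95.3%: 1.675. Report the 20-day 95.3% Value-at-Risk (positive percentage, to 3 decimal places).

σ_{20d} = 3.59% × √20 = 16.055%; μ_{20d} = 20 × -0.077% = -1.540%.
VaR = −(-1.540%) + 1.675 × 16.055% = 28.432%.

28.432%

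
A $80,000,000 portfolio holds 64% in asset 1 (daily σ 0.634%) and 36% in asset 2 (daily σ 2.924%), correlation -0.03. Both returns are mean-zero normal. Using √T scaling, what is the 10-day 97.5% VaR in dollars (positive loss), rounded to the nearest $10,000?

$5,540,000

σ_p = √(0.64²·0.634² + 0.36²·2.924² + 2·-0.03·0.64·0.36·0.634·2.924) = 1.117%.
σ_{10d} = 1.117% × √10 = 3.532%.
z(97.5%) = 1.960.
VaR = 1.960 × 3.532% = 6.923%; on $80,000,000 that is $5,538,400.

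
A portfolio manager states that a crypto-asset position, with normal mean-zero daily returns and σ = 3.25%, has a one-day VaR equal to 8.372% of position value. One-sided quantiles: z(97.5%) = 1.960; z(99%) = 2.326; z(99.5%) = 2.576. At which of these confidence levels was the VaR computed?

99.5%

Implied z = VaR/σ = 8.372 / 3.25 = 2.576.
This matches z(99.5%) = 2.576.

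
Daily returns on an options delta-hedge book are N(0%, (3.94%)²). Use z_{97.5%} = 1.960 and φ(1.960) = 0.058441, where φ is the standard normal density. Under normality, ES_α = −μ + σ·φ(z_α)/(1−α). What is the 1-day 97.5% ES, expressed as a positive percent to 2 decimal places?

9.21%

Tail multiplier: φ(z)/(1−α) = 0.058441 / 0.025 = 2.338.
ES = 3.94% × 2.338 = 9.212%.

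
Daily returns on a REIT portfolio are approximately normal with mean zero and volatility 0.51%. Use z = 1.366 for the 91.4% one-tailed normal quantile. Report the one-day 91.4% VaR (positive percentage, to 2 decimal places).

0.70%

VaR = z·σ = 1.366 × 0.51% = 0.697%.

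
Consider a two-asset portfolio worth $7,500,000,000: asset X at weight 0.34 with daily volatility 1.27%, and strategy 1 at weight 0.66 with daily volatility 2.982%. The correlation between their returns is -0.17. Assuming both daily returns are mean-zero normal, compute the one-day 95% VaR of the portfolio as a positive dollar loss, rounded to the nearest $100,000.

$239,600,000

σ_p² = 0.34²·1.27² + 0.66²·2.982² + 2·-0.17·0.34·0.66·1.27·2.982 = 3.7710 (%²).
σ_p = √3.7710 = 1.942%.
At 95%, z = 1.645.
VaR = 1.645 × 1.942% = 3.195%; on $7,500,000,000 that is $239,625,000.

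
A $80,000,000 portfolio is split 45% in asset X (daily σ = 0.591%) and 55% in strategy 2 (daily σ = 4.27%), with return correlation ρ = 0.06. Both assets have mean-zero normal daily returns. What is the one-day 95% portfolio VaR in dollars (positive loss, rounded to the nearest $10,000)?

$3,130,000

σ_p² = 0.45²·0.591² + 0.55²·4.27² + 2·0.06·0.45·0.55·0.591·4.27 = 5.6611 (%²).
σ_p = √5.6611 = 2.379%.
At 95%, z = 1.645.
VaR = 1.645 × 2.379% = 3.913%; on $80,000,000 that is $3,130,400.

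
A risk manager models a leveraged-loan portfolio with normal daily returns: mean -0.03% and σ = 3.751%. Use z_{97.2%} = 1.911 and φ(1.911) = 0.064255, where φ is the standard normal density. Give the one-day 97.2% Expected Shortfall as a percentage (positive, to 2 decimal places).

Tail multiplier: φ(z)/(1−α) = 0.064255 / 0.028 = 2.295.
ES = −(-0.03%) + 3.751% × 2.295 = 8.639%.

8.64%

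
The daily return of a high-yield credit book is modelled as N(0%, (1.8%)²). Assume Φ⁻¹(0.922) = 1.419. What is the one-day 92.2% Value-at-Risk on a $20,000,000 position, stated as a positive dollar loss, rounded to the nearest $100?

$510,800

VaR = z·σ = 1.419 × 1.8% = 2.554%.
On $20,000,000: 0.02554 × $20,000,000 = $510,800.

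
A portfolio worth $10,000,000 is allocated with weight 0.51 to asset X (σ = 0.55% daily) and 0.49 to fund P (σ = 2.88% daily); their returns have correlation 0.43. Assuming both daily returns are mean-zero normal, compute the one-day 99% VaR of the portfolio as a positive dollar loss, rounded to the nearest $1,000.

$361,000

σ_p² = 0.51²·0.55² + 0.49²·2.88² + 2·0.43·0.51·0.49·0.55·2.88 = 2.4106 (%²).
σ_p = √2.4106 = 1.553%.
At 99%, z = 2.326.
VaR = 2.326 × 1.553% = 3.612%; on $10,000,000 that is $361,200.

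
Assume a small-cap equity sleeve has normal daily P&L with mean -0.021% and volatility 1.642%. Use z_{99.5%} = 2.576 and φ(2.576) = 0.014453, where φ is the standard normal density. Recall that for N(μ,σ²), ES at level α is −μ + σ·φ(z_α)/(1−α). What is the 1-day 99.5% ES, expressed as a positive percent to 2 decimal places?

4.77%

Tail multiplier: φ(z)/(1−α) = 0.014453 / 0.005 = 2.891.
ES = −(-0.021%) + 1.642% × 2.891 = 4.768%.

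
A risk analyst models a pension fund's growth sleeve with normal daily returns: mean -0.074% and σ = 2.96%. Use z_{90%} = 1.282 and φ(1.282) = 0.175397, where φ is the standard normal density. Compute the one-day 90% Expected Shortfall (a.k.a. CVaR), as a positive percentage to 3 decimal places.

5.266%

Tail multiplier: φ(z)/(1−α) = 0.175397 / 0.1 = 1.754.
ES = −(-0.074%) + 2.96% × 1.754 = 5.266%.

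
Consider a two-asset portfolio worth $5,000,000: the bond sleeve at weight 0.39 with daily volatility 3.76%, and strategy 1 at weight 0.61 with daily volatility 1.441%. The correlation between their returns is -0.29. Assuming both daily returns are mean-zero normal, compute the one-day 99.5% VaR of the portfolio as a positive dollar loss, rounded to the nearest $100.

$190,000

σ_p² = 0.39²·3.76² + 0.61²·1.441² + 2·-0.29·0.39·0.61·3.76·1.441 = 2.1754 (%²).
σ_p = √2.1754 = 1.475%.
At 99.5%, z = 2.576.
VaR = 2.576 × 1.475% = 3.800%; on $5,000,000 that is $190,000.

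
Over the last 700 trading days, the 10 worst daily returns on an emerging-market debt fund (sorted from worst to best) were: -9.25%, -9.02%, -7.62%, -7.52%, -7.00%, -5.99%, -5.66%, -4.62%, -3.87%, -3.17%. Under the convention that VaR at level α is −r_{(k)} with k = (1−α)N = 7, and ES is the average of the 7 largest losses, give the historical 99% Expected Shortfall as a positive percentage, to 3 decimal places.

The 7 worst returns sum to -52.06%.
ES = −(-52.06%) / 7 = 7.4371…% ≈ 7.437%.

7.437%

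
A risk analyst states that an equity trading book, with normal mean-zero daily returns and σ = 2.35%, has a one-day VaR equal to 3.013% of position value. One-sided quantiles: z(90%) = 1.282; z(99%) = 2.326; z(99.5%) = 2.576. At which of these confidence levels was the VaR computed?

90%

Implied z = VaR/σ = 3.013 / 2.35 = 1.282.
This matches z(90%) = 1.282.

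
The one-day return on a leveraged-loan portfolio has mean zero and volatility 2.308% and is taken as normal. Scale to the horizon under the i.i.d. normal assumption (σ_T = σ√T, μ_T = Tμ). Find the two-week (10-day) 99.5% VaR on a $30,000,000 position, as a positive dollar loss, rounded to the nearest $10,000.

$5,640,000

At 99.5%, z = 2.576.
σ_{10d} = 2.308% × √10 = 7.299%.
VaR = 2.576 × 7.299% = 18.802%.
On $30,000,000: 0.18802 × $30,000,000 = $5,640,600.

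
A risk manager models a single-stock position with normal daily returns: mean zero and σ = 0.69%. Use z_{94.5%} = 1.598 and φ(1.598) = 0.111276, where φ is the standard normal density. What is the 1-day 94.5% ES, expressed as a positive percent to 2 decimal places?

1.40%

Tail multiplier: φ(z)/(1−α) = 0.111276 / 0.055 = 2.023.
ES = 0.69% × 2.023 = 1.396%.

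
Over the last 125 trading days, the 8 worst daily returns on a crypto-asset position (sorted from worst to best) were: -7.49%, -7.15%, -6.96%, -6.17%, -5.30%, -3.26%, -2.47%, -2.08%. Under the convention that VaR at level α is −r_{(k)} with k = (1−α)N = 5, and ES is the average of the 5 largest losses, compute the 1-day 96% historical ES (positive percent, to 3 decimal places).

6.614%

The 5 worst returns sum to -33.07%.
ES = −(-33.07%) / 5 = 6.614%.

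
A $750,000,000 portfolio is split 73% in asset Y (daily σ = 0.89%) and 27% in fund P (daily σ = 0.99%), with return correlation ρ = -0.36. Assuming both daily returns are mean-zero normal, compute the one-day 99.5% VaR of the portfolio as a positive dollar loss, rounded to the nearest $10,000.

$11,730,000

σ_p² = 0.73²·0.89² + 0.27²·0.99² + 2·-0.36·0.73·0.27·0.89·0.99 = 0.3685 (%²).
σ_p = √0.3685 = 0.607%.
At 99.5%, z = 2.576.
VaR = 2.576 × 0.607% = 1.564%; on $750,000,000 that is $11,730,000.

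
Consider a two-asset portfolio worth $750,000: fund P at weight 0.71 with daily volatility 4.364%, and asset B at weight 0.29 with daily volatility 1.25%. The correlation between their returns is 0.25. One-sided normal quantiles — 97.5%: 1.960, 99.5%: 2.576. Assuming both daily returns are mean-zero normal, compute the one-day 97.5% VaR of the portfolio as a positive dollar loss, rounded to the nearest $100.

$47,200

σ_p² = 0.71²·4.364² + 0.29²·1.25² + 2·0.25·0.71·0.29·4.364·1.25 = 10.2933 (%²).
σ_p = √10.2933 = 3.208%.
VaR = 1.960 × 3.208% = 6.288%; on $750,000 that is $47,160.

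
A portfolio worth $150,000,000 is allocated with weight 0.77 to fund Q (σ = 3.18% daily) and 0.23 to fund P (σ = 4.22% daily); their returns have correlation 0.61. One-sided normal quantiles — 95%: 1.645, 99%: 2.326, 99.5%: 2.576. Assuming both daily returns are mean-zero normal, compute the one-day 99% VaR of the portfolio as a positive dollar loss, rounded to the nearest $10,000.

σ_p² = 0.77²·3.18² + 0.23²·4.22² + 2·0.61·0.77·0.23·3.18·4.22 = 9.8372 (%²).
σ_p = √9.8372 = 3.136%.
VaR = 2.326 × 3.136% = 7.294%; on $150,000,000 that is $10,941,000.

$10,940,000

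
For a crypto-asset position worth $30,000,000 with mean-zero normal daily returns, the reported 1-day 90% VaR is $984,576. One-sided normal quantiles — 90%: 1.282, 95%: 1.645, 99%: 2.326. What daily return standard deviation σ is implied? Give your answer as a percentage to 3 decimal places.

2.560%

VaR as a fraction: $984,576 / $30,000,000 = 3.282%.
σ = VaR / z = 3.282% / 1.282 = 2.560%.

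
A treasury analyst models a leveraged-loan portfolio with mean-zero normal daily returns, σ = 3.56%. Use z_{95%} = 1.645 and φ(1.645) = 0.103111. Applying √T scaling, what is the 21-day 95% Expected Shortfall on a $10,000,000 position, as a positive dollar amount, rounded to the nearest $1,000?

σ_{21d} = 3.56% × √21 = 16.314%.
ES multiplier = φ(z)/(1−α) = 0.103111/0.05 = 2.062.
ES = 16.314% × 2.062 = 33.639%; on $10,000,000: $3,363,900.

$3,364,000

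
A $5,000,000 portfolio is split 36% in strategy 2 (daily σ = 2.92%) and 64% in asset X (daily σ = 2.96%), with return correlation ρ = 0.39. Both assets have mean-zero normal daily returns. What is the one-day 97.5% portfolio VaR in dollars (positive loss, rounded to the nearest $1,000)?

$245,000

σ_p² = 0.36²·2.92² + 0.64²·2.96² + 2·0.39·0.36·0.64·2.92·2.96 = 6.2471 (%²).
σ_p = √6.2471 = 2.499%.
At 97.5%, z = 1.960.
VaR = 1.960 × 2.499% = 4.898%; on $5,000,000 that is $244,900.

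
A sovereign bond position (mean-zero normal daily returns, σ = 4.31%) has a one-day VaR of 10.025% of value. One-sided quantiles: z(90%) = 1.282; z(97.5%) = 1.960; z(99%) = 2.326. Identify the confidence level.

Implied z = VaR/σ = 10.025 / 4.31 = 2.326.
This matches z(99%) = 2.326.

99%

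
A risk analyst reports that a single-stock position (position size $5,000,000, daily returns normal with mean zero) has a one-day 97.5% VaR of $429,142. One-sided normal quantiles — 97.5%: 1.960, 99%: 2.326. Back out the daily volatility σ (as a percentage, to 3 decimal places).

4.379%

VaR as a fraction: $429,142 / $5,000,000 = 8.583%.
σ = VaR / z = 8.583% / 1.960 = 4.379%.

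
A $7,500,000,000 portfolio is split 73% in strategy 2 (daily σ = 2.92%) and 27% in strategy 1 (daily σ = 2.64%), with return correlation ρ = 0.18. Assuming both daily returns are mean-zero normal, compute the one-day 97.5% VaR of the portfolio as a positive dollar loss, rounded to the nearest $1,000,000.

σ_p² = 0.73²·2.92² + 0.27²·2.64² + 2·0.18·0.73·0.27·2.92·2.64 = 5.5988 (%²).
σ_p = √5.5988 = 2.366%.
At 97.5%, z = 1.960.
VaR = 1.960 × 2.366% = 4.637%; on $7,500,000,000 that is $347,775,000.

$348,000,000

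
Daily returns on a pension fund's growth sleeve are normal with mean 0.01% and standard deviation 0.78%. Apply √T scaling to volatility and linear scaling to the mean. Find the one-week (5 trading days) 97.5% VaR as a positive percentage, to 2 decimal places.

At 97.5%, z = 1.960.
σ_{5d} = 0.78% × √5 = 1.744%; μ_{5d} = 5 × 0.01% = 0.050%.
VaR = −(0.050%) + 1.960 × 1.744% = 3.368%.

3.37%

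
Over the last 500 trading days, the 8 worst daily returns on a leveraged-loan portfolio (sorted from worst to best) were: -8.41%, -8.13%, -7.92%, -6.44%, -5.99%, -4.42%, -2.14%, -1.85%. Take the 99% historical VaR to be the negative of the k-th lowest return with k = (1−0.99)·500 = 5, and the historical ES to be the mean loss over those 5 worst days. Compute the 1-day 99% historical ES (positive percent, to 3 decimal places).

7.378%

The 5 worst returns sum to -36.89%.
ES = −(-36.89%) / 5 = 7.378%.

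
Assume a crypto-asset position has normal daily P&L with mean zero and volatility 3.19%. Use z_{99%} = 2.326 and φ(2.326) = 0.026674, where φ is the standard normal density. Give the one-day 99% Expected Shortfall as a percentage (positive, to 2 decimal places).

8.51%

Tail multiplier: φ(z)/(1−α) = 0.026674 / 0.01 = 2.667.
ES = 3.19% × 2.667 = 8.508%.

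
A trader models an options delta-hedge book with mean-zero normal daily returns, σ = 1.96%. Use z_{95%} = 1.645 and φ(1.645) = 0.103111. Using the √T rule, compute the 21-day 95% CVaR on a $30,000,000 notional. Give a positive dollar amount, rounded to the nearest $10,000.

$5,560,000

σ_{21d} = 1.96% × √21 = 8.982%.
ES multiplier = φ(z)/(1−α) = 0.103111/0.05 = 2.062.
ES = 8.982% × 2.062 = 18.521%; on $30,000,000: $5,556,300.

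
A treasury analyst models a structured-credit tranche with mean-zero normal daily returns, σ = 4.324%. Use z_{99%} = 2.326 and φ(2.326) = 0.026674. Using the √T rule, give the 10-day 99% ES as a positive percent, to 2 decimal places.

σ_{10d} = 4.324% × √10 = 13.674%.
ES multiplier = φ(z)/(1−α) = 0.026674/0.01 = 2.667.
ES = 13.674% × 2.667 = 36.469%.

36.47%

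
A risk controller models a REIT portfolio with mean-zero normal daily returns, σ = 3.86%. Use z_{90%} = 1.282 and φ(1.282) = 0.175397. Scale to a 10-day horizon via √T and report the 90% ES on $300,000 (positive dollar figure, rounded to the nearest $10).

$64,230

σ_{10d} = 3.86% × √10 = 12.206%.
ES multiplier = φ(z)/(1−α) = 0.175397/0.1 = 1.754.
ES = 12.206% × 1.754 = 21.409%; on $300,000: $64,227.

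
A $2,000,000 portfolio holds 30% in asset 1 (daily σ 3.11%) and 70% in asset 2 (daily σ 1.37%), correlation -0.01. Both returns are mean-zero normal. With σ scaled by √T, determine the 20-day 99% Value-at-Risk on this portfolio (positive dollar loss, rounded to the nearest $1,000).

$277,000

σ_p = √(0.3²·3.11² + 0.7²·1.37² + 2·-0.01·0.3·0.7·3.11·1.37) = 1.331%.
σ_{20d} = 1.331% × √20 = 5.952%.
z(99%) = 2.326.
VaR = 2.326 × 5.952% = 13.844%; on $2,000,000 that is $276,880.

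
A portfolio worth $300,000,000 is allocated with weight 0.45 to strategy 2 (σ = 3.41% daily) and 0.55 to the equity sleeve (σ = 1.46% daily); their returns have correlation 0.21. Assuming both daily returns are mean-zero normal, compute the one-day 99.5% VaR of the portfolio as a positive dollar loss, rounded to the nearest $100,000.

$14,500,000

σ_p² = 0.45²·3.41² + 0.55²·1.46² + 2·0.21·0.45·0.55·3.41·1.46 = 3.5170 (%²).
σ_p = √3.5170 = 1.875%.
At 99.5%, z = 2.576.
VaR = 2.576 × 1.875% = 4.830%; on $300,000,000 that is $14,490,000.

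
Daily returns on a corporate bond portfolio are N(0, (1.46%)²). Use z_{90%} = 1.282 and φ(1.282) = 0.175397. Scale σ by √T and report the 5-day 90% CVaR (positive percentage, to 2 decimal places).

σ_{5d} = 1.46% × √5 = 3.265%.
ES multiplier = φ(z)/(1−α) = 0.175397/0.1 = 1.754.
ES = 3.265% × 1.754 = 5.727%.

5.73%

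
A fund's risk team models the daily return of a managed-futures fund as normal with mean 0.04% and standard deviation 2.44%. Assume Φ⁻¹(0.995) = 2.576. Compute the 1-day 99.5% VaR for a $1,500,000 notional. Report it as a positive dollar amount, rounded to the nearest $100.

$93,700

VaR = −μ + z·σ = −(0.04%) + 2.576 × 2.44% = 6.245%.
On $1,500,000: 0.06245 × $1,500,000 = $93,675.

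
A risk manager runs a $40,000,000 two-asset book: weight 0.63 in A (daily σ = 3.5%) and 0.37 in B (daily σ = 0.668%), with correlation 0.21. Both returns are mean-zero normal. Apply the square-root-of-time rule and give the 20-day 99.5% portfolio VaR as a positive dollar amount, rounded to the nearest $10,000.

σ_p = √(0.63²·3.5² + 0.37²·0.668² + 2·0.21·0.63·0.37·3.5·0.668) = 2.270%.
σ_{20d} = 2.270% × √20 = 10.152%.
z(99.5%) = 2.576.
VaR = 2.576 × 10.152% = 26.152%; on $40,000,000 that is $10,460,800.

$10,460,000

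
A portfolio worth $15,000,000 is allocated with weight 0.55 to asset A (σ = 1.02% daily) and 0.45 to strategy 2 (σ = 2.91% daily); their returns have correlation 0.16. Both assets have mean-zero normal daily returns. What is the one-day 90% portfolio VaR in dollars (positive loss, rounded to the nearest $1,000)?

$289,000

σ_p² = 0.55²·1.02² + 0.45²·2.91² + 2·0.16·0.55·0.45·1.02·2.91 = 2.2646 (%²).
σ_p = √2.2646 = 1.505%.
At 90%, z = 1.282.
VaR = 1.282 × 1.505% = 1.929%; on $15,000,000 that is $289,350.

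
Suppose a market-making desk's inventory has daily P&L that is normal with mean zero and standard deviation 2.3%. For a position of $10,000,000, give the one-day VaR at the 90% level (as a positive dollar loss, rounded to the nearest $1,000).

$295,000

At 90% one-sided, z = 1.282.
VaR = z·σ = 1.282 × 2.3% = 2.949%.
On $10,000,000: 0.02949 × $10,000,000 = $294,900.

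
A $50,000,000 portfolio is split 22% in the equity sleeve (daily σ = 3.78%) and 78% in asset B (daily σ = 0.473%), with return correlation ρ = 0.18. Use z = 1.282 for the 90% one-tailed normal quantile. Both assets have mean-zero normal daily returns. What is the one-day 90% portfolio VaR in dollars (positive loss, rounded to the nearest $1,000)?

σ_p² = 0.22²·3.78² + 0.78²·0.473² + 2·0.18·0.22·0.78·3.78·0.473 = 0.9381 (%²).
σ_p = √0.9381 = 0.969%.
VaR = 1.282 × 0.969% = 1.242%; on $50,000,000 that is $621,000.

$621,000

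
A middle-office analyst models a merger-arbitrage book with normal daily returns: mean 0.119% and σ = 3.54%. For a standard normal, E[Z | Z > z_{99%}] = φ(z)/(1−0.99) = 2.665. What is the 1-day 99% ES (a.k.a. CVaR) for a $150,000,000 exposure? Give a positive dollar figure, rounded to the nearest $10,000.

$13,970,000

ES = −(0.119%) + 3.54% × 2.665 = 9.315%.
On $150,000,000: 0.09315 × $150,000,000 = $13,972,500.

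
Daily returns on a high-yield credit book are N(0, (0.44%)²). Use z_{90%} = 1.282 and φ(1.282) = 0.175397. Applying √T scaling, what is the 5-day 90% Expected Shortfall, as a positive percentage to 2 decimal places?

σ_{5d} = 0.44% × √5 = 0.984%.
ES multiplier = φ(z)/(1−α) = 0.175397/0.1 = 1.754.
ES = 0.984% × 1.754 = 1.726%.

1.73%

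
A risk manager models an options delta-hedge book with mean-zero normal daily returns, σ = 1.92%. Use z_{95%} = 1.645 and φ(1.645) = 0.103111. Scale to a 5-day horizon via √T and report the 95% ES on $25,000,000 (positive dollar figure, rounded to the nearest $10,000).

σ_{5d} = 1.92% × √5 = 4.293%.
ES multiplier = φ(z)/(1−α) = 0.103111/0.05 = 2.062.
ES = 4.293% × 2.062 = 8.852%; on $25,000,000: $2,213,000.

$2,210,000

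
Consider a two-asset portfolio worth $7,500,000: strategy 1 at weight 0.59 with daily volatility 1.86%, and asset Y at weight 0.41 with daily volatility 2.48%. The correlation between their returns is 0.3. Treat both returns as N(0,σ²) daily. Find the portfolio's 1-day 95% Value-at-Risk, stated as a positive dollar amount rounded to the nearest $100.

$210,400

σ_p² = 0.59²·1.86² + 0.41²·2.48² + 2·0.3·0.59·0.41·1.86·2.48 = 2.9077 (%²).
σ_p = √2.9077 = 1.705%.
At 95%, z = 1.645.
VaR = 1.645 × 1.705% = 2.805%; on $7,500,000 that is $210,375.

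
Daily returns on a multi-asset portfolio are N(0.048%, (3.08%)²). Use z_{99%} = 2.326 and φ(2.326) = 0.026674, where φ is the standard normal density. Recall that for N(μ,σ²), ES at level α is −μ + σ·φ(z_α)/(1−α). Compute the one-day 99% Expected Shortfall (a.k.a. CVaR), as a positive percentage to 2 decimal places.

8.17%

Tail multiplier: φ(z)/(1−α) = 0.026674 / 0.01 = 2.667.
ES = −(0.048%) + 3.08% × 2.667 = 8.166%.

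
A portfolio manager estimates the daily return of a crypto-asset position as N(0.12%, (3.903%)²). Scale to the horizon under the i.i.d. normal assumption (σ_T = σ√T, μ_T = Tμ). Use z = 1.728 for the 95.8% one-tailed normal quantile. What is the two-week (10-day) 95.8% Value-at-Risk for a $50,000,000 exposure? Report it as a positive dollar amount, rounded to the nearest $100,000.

σ_{10d} = 3.903% × √10 = 12.342%; μ_{10d} = 10 × 0.12% = 1.200%.
VaR = −(1.200%) + 1.728 × 12.342% = 20.127%.
On $50,000,000: 0.20127 × $50,000,000 = $10,063,500.

$10,100,000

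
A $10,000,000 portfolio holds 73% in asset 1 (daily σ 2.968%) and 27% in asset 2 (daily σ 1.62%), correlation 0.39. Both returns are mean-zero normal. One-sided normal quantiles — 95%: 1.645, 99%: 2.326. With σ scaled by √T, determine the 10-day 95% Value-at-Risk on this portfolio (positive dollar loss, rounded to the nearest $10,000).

$1,230,000

σ_p = √(0.73²·2.968² + 0.27²·1.62² + 2·0.39·0.73·0.27·2.968·1.62) = 2.372%.
σ_{10d} = 2.372% × √10 = 7.501%.
VaR = 1.645 × 7.501% = 12.339%; on $10,000,000 that is $1,233,900.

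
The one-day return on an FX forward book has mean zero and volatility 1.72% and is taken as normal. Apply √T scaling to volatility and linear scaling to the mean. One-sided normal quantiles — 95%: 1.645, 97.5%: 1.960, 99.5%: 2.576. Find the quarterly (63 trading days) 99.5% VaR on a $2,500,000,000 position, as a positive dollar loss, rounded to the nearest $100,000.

$879,200,000

σ_{63d} = 1.72% × √63 = 13.652%.
VaR = 2.576 × 13.652% = 35.168%.
On $2,500,000,000: 0.35168 × $2,500,000,000 = $879,200,000.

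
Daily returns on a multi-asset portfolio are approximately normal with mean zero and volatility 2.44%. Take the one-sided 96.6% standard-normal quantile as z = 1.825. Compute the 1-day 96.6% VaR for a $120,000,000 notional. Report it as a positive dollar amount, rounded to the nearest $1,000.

$5,344,000

VaR = z·σ = 1.825 × 2.44% = 4.453%.
On $120,000,000: 0.04453 × $120,000,000 = $5,343,600.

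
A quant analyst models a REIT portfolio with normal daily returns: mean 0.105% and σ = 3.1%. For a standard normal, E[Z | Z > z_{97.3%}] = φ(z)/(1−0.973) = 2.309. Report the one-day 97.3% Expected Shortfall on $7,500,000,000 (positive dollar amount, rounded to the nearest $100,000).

$529,000,000

ES = −(0.105%) + 3.1% × 2.309 = 7.053%.
On $7,500,000,000: 0.07053 × $7,500,000,000 = $528,975,000.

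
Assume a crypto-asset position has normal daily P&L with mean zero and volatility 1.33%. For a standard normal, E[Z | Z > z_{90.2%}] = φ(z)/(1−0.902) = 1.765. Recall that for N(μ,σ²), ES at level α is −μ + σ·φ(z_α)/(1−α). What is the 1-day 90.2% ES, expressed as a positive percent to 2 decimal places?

2.35%

ES = 1.33% × 1.765 = 2.347%.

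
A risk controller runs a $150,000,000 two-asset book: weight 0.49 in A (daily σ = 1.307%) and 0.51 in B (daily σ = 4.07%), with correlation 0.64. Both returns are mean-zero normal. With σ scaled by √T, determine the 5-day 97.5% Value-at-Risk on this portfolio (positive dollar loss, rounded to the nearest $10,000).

σ_p = √(0.49²·1.307² + 0.51²·4.07² + 2·0.64·0.49·0.51·1.307·4.07) = 2.534%.
σ_{5d} = 2.534% × √5 = 5.666%.
z(97.5%) = 1.960.
VaR = 1.960 × 5.666% = 11.105%; on $150,000,000 that is $16,657,500.

$16,660,000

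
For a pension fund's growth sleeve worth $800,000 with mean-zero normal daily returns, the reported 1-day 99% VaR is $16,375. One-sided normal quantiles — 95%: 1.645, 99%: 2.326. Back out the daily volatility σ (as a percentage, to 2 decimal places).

VaR as a fraction: $16,375 / $800,000 = 2.047%.
σ = VaR / z = 2.047% / 2.326 = 0.880%.

0.88%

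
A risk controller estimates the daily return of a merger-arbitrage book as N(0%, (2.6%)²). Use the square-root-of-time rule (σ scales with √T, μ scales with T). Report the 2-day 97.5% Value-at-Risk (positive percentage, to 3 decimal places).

At 97.5%, z = 1.960.
σ_{2d} = 2.6% × √2 = 3.677%.
VaR = 1.960 × 3.677% = 7.207%.

7.207%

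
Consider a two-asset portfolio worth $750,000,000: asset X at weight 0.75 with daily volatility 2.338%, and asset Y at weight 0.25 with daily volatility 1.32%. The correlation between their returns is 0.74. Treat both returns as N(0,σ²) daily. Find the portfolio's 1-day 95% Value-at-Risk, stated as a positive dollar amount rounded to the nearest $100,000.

σ_p² = 0.75²·2.338² + 0.25²·1.32² + 2·0.74·0.75·0.25·2.338·1.32 = 4.0401 (%²).
σ_p = √4.0401 = 2.010%.
At 95%, z = 1.645.
VaR = 1.645 × 2.010% = 3.306%; on $750,000,000 that is $24,795,000.

$24,800,000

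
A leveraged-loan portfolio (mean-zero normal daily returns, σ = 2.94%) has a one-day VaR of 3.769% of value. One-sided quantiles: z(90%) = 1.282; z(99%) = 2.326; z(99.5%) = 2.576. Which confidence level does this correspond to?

Implied z = VaR/σ = 3.769 / 2.94 = 1.282.
This matches z(90%) = 1.282.

90%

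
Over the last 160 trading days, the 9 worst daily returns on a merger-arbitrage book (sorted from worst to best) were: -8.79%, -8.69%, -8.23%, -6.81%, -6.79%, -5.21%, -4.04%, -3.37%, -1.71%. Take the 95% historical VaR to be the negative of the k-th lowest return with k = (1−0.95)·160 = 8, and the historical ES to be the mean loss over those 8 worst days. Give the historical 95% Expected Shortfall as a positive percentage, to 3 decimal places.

The 8 worst returns sum to -51.93%.
ES = −(-51.93%) / 8 = 6.49125% ≈ 6.491%.

6.491%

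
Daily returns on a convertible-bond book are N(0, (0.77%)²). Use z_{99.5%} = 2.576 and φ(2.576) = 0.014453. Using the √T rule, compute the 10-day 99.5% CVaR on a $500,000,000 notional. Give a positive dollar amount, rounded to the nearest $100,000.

$35,200,000

σ_{10d} = 0.77% × √10 = 2.435%.
ES multiplier = φ(z)/(1−α) = 0.014453/0.005 = 2.891.
ES = 2.435% × 2.891 = 7.040%; on $500,000,000: $35,200,000.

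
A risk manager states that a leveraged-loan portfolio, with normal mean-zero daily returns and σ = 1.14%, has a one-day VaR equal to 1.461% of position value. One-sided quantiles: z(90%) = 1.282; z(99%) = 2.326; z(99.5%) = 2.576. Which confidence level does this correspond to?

90%

Implied z = VaR/σ = 1.461 / 1.14 = 1.282.
This matches z(90%) = 1.282.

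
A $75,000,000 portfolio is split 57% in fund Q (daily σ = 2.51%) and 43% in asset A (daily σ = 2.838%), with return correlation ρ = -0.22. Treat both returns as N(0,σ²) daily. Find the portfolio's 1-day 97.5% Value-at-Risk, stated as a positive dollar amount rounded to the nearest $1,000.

σ_p² = 0.57²·2.51² + 0.43²·2.838² + 2·-0.22·0.57·0.43·2.51·2.838 = 2.7679 (%²).
σ_p = √2.7679 = 1.664%.
At 97.5%, z = 1.960.
VaR = 1.960 × 1.664% = 3.261%; on $75,000,000 that is $2,445,750.

$2,446,000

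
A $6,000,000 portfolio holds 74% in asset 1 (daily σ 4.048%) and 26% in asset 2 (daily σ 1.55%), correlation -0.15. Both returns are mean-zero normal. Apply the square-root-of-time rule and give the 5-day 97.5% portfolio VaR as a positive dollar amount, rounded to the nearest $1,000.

σ_p = √(0.74²·4.048² + 0.26²·1.55² + 2·-0.15·0.74·0.26·4.048·1.55) = 2.962%.
σ_{5d} = 2.962% × √5 = 6.623%.
z(97.5%) = 1.960.
VaR = 1.960 × 6.623% = 12.981%; on $6,000,000 that is $778,860.

$779,000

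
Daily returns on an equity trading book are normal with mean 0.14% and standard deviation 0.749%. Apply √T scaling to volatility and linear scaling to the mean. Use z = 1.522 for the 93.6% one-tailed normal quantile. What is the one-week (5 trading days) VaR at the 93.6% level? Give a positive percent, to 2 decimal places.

σ_{5d} = 0.749% × √5 = 1.675%; μ_{5d} = 5 × 0.14% = 0.700%.
VaR = −(0.700%) + 1.522 × 1.675% = 1.849%.

1.85%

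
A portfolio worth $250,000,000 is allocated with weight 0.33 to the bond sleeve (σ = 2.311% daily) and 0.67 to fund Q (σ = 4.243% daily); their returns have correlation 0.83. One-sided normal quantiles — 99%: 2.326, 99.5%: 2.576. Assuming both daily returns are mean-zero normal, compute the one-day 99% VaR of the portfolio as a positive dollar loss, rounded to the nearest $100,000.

σ_p² = 0.33²·2.311² + 0.67²·4.243² + 2·0.83·0.33·0.67·2.311·4.243 = 12.2621 (%²).
σ_p = √12.2621 = 3.502%.
VaR = 2.326 × 3.502% = 8.146%; on $250,000,000 that is $20,365,000.

$20,400,000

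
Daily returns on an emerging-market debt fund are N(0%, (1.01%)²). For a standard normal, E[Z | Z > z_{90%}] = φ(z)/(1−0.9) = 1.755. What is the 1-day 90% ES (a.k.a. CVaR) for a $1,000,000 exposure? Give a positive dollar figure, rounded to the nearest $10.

ES = 1.01% × 1.755 = 1.773%.
On $1,000,000: 0.01773 × $1,000,000 = $17,730.

$17,730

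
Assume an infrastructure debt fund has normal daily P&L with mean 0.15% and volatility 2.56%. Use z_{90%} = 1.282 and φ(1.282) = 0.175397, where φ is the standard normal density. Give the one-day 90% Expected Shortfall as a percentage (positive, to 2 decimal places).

Tail multiplier: φ(z)/(1−α) = 0.175397 / 0.1 = 1.754.
ES = −(0.15%) + 2.56% × 1.754 = 4.340%.

4.34%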